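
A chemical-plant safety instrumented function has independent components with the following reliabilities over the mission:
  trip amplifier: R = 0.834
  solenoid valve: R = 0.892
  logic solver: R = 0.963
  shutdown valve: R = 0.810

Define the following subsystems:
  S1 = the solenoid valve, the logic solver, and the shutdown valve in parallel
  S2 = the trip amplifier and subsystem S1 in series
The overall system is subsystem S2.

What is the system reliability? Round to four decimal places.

Parallel (solenoid valve, logic solver, and shutdown valve): 1 − (1 − 0.892000)(1 − 0.963000)(1 − 0.810000) = 0.999241
Series (trip amplifier and [0.999241]): 0.834000 × 0.999241 = 0.8334

0.8334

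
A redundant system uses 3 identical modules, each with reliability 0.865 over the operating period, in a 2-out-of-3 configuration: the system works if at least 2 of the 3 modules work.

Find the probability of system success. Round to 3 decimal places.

R = Σ_{i=2}^{3} C(3,i) p^i (1−p)^{3−i} with p = 0.865
C(3,2)·0.865^2·0.135^1 = 0.30303
C(3,3)·0.865^3·0.135^0 = 0.64721
Sum = 0.950

0.950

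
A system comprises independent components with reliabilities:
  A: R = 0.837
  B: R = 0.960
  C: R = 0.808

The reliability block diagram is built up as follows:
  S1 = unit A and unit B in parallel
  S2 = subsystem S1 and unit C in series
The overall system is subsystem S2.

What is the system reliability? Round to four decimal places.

Parallel (A and B): 1 − (1 − 0.837000)(1 − 0.960000) = 0.993480
Series ([0.993480] and C): 0.993480 × 0.808000 = 0.8027

0.8027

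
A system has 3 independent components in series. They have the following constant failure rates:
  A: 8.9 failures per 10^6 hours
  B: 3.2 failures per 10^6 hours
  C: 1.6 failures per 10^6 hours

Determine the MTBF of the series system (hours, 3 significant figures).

Series of exponential components: λ_sys = Σ λ_i
λ_sys = 0.0000089 + 0.0000032 + 0.0000016 = 1.3700e-05 /h
MTBF = 1 / λ_sys = 73000 h

73000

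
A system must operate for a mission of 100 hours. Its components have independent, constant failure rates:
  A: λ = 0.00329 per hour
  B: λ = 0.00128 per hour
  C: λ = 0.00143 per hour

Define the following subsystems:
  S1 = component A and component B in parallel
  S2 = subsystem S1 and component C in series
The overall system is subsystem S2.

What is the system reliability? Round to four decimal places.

R(A) = exp(−0.00329 × 100) = 0.719643
R(B) = exp(−0.00128 × 100) = 0.879853
R(C) = exp(−0.00143 × 100) = 0.866754
Parallel (A and B): 1 − (1 − 0.719643)(1 − 0.879853) = 0.966316
Series ([0.966316] and C): 0.966316 × 0.866754 = 0.8376

0.8376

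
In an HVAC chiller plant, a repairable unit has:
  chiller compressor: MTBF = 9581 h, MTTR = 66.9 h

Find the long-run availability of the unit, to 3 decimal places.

0.993

A(chiller compressor) = MTBF/(MTBF+MTTR) = 9581/(9581+66.9) = 0.993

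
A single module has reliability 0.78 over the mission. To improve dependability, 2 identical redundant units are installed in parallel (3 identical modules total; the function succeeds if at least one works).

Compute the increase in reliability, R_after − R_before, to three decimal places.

R_before = 0.78
R_after = 1 − (1 − 0.78)^3 = 0.989
ΔR = 0.989 − 0.78 = 0.209

0.209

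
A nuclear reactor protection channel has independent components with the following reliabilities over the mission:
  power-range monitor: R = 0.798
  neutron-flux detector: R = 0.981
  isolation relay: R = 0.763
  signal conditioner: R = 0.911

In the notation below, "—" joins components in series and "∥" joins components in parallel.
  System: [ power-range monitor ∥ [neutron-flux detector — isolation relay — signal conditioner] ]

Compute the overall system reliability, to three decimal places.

Series (neutron-flux detector, isolation relay, and signal conditioner): 0.98100 × 0.76300 × 0.91100 = 0.68189
Parallel (power-range monitor and [0.68189]): 1 − (1 − 0.79800)(1 − 0.68189) = 0.936

0.936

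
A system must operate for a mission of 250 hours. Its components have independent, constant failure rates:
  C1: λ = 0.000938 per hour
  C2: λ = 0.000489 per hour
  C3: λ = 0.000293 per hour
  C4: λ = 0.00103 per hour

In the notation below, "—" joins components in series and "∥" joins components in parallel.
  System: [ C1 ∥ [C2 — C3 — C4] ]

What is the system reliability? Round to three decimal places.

R(C1) = exp(−0.000938 × 250) = 0.79097
R(C2) = exp(−0.000489 × 250) = 0.88493
R(C3) = exp(−0.000293 × 250) = 0.92937
R(C4) = exp(−0.00103 × 250) = 0.77298
Series (C2, C3, and C4): 0.88493 × 0.92937 × 0.77298 = 0.63572
Parallel (C1 and [0.63572]): 1 − (1 − 0.79097)(1 − 0.63572) = 0.924

0.924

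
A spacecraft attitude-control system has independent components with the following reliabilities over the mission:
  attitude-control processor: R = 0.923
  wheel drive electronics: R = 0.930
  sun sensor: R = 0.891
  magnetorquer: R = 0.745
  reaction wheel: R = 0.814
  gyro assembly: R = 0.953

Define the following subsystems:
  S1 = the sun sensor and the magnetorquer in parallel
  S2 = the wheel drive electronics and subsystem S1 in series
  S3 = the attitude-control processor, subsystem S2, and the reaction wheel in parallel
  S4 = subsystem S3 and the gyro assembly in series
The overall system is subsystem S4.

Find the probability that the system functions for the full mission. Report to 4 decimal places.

Parallel (sun sensor and magnetorquer): 1 − (1 − 0.891000)(1 − 0.745000) = 0.972205
Series (wheel drive electronics and [0.972205]): 0.930000 × 0.972205 = 0.904151
Parallel (attitude-control processor, [0.904151], and reaction wheel): 1 − (1 − 0.923000)(1 − 0.904151)(1 − 0.814000) = 0.998627
Series ([0.998627] and gyro assembly): 0.998627 × 0.953000 = 0.9517

0.9517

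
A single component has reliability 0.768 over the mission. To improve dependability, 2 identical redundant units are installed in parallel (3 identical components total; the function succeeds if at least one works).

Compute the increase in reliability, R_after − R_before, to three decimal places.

0.220

R_before = 0.768
R_after = 1 − (1 − 0.768)^3 = 0.988
ΔR = 0.988 − 0.768 = 0.220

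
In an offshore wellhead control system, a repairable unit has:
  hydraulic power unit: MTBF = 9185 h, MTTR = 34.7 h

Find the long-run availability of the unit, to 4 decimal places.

A(hydraulic power unit) = MTBF/(MTBF+MTTR) = 9185/(9185+34.7) = 0.9962

0.9962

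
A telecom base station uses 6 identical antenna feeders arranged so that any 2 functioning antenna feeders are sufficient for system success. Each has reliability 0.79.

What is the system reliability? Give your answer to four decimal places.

R = Σ_{i=2}^{6} C(6,i) p^i (1−p)^{6−i} with p = 0.79
C(6,2)·0.79^2·0.21^4 = 0.018206
C(6,3)·0.79^3·0.21^3 = 0.091321
C(6,4)·0.79^4·0.21^2 = 0.257655
C(6,5)·0.79^5·0.21^1 = 0.387709
C(6,6)·0.79^6·0.21^0 = 0.243087
Sum = 0.9980

0.9980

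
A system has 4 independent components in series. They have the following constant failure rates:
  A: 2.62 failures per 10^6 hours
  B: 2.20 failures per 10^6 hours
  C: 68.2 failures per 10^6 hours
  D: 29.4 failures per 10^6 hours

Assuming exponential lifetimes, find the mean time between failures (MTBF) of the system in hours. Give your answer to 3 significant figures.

9760

Series of exponential components: λ_sys = Σ λ_i
λ_sys = 0.00000262 + 0.00000220 + 0.0000682 + 0.0000294 = 1.0242e-04 /h
MTBF = 1 / λ_sys = 9760 h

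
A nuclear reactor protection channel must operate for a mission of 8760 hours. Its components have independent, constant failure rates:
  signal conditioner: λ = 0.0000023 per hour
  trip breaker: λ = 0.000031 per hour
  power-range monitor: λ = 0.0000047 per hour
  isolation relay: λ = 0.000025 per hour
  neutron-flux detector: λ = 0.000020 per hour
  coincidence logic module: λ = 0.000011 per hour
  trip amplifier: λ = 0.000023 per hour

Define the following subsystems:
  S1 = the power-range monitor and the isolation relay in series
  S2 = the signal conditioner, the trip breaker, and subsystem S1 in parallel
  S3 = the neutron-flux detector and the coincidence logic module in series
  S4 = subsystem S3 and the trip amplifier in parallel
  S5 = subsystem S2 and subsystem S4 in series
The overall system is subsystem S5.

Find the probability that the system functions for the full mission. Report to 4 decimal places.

0.9556

R(signal conditioner) = exp(−0.0000023 × 8760) = 0.980054
R(trip breaker) = exp(−0.000031 × 8760) = 0.762190
R(power-range monitor) = exp(−0.0000047 × 8760) = 0.959664
R(isolation relay) = exp(−0.000025 × 8760) = 0.803322
R(neutron-flux detector) = exp(−0.000020 × 8760) = 0.839289
R(coincidence logic module) = exp(−0.000011 × 8760) = 0.908137
R(trip amplifier) = exp(−0.000023 × 8760) = 0.817520
Series (power-range monitor and isolation relay): 0.959664 × 0.803322 = 0.770919
Parallel (signal conditioner, trip breaker, and [0.770919]): 1 − (1 − 0.980054)(1 − 0.762190)(1 − 0.770919) = 0.998913
Series (neutron-flux detector and coincidence logic module): 0.839289 × 0.908137 = 0.762189
Parallel ([0.762189] and trip amplifier): 1 − (1 − 0.762189)(1 − 0.817520) = 0.956604
Series ([0.998913] and [0.956604]): 0.998913 × 0.956604 = 0.9556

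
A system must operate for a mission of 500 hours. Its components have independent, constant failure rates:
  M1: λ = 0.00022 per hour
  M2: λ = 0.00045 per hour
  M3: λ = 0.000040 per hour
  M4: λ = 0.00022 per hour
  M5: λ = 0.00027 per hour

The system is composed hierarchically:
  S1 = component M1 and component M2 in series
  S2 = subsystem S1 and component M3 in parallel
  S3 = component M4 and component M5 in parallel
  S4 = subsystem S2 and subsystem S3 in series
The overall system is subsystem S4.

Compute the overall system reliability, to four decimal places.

0.9813

R(M1) = exp(−0.00022 × 500) = 0.895834
R(M2) = exp(−0.00045 × 500) = 0.798516
R(M3) = exp(−0.000040 × 500) = 0.980199
R(M4) = exp(−0.00022 × 500) = 0.895834
R(M5) = exp(−0.00027 × 500) = 0.873716
Series (M1 and M2): 0.895834 × 0.798516 = 0.715338
Parallel ([0.715338] and M3): 1 − (1 − 0.715338)(1 − 0.980199) = 0.994363
Parallel (M4 and M5): 1 − (1 − 0.895834)(1 − 0.873716) = 0.986846
Series ([0.994363] and [0.986846]): 0.994363 × 0.986846 = 0.9813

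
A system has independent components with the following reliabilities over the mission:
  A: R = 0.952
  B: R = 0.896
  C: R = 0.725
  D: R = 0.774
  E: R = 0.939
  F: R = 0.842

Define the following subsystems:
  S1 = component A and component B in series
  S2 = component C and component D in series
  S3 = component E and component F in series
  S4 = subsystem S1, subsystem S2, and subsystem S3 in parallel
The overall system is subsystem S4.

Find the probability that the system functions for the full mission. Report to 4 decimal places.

0.9865

Series (A and B): 0.952000 × 0.896000 = 0.852992
Series (C and D): 0.725000 × 0.774000 = 0.561150
Series (E and F): 0.939000 × 0.842000 = 0.790638
Parallel ([0.852992], [0.561150], and [0.790638]): 1 − (1 − 0.852992)(1 − 0.561150)(1 − 0.790638) = 0.9865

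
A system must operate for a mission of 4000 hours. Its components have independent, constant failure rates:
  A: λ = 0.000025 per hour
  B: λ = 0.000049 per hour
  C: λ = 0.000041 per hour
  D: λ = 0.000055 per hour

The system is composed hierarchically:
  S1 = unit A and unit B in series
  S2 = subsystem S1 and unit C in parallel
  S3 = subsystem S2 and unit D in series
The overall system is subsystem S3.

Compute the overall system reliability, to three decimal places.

0.771

R(A) = exp(−0.000025 × 4000) = 0.90484
R(B) = exp(−0.000049 × 4000) = 0.82201
R(C) = exp(−0.000041 × 4000) = 0.84874
R(D) = exp(−0.000055 × 4000) = 0.80252
Series (A and B): 0.90484 × 0.82201 = 0.74379
Parallel ([0.74379] and C): 1 − (1 − 0.74379)(1 − 0.84874) = 0.96125
Series ([0.96125] and D): 0.96125 × 0.80252 = 0.771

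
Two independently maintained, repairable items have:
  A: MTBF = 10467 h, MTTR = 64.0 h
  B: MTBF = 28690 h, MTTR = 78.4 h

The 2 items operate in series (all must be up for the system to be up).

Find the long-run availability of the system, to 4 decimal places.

0.9912

A(A) = MTBF/(MTBF+MTTR) = 10467/(10467+64.0) = 0.993923
A(B) = MTBF/(MTBF+MTTR) = 28690/(28690+78.4) = 0.997275
Series availability: 0.993923 × 0.997275 = 0.9912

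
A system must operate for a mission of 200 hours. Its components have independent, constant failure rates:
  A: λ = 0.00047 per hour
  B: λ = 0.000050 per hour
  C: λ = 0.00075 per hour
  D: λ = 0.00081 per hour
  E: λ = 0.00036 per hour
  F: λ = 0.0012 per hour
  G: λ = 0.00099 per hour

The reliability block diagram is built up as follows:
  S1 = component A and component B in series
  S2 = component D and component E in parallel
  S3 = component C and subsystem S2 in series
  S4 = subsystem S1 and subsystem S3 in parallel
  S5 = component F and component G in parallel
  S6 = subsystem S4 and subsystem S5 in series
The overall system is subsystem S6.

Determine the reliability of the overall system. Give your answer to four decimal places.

0.9476

R(A) = exp(−0.00047 × 200) = 0.910283
R(B) = exp(−0.000050 × 200) = 0.990050
R(C) = exp(−0.00075 × 200) = 0.860708
R(D) = exp(−0.00081 × 200) = 0.850441
R(E) = exp(−0.00036 × 200) = 0.930531
R(F) = exp(−0.0012 × 200) = 0.786628
R(G) = exp(−0.00099 × 200) = 0.820370
Series (A and B): 0.910283 × 0.990050 = 0.901226
Parallel (D and E): 1 − (1 − 0.850441)(1 − 0.930531) = 0.989610
Series (C and [0.989610]): 0.860708 × 0.989610 = 0.851765
Parallel ([0.901226] and [0.851765]): 1 − (1 − 0.901226)(1 − 0.851765) = 0.985358
Parallel (F and G): 1 − (1 − 0.786628)(1 − 0.820370) = 0.961672
Series ([0.985358] and [0.961672]): 0.985358 × 0.961672 = 0.9476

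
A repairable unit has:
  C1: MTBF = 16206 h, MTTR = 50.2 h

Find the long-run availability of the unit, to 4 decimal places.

0.9969

A(C1) = MTBF/(MTBF+MTTR) = 16206/(16206+50.2) = 0.9969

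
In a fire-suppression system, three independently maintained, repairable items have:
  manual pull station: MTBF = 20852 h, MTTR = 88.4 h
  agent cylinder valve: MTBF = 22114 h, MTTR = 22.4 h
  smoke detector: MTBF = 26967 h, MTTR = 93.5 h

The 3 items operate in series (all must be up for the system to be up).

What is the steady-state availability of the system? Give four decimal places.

0.9913

A(manual pull station) = MTBF/(MTBF+MTTR) = 20852/(20852+88.4) = 0.995778
A(agent cylinder valve) = MTBF/(MTBF+MTTR) = 22114/(22114+22.4) = 0.998988
A(smoke detector) = MTBF/(MTBF+MTTR) = 26967/(26967+93.5) = 0.996545
Series availability: 0.995778 × 0.998988 × 0.996545 = 0.9913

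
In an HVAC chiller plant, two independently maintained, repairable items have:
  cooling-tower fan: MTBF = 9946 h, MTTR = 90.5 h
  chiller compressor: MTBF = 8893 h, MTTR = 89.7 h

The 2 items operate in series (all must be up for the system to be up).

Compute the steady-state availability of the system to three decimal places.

A(cooling-tower fan) = MTBF/(MTBF+MTTR) = 9946/(9946+90.5) = 0.990983
A(chiller compressor) = MTBF/(MTBF+MTTR) = 8893/(8893+89.7) = 0.990014
Series availability: 0.990983 × 0.990014 = 0.981

0.981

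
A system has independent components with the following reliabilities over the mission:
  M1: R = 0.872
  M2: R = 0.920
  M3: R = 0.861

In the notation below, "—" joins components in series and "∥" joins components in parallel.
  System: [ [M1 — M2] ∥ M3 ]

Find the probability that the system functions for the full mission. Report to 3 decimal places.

0.973

Series (M1 and M2): 0.87200 × 0.92000 = 0.80224
Parallel ([0.80224] and M3): 1 − (1 − 0.80224)(1 − 0.86100) = 0.973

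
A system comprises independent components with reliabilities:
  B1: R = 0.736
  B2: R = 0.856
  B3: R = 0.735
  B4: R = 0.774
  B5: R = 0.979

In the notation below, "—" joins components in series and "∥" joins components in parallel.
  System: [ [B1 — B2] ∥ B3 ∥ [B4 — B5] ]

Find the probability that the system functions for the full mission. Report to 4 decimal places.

0.9762

Series (B1 and B2): 0.736000 × 0.856000 = 0.630016
Series (B4 and B5): 0.774000 × 0.979000 = 0.757746
Parallel ([0.630016], B3, and [0.757746]): 1 − (1 − 0.630016)(1 − 0.735000)(1 − 0.757746) = 0.9762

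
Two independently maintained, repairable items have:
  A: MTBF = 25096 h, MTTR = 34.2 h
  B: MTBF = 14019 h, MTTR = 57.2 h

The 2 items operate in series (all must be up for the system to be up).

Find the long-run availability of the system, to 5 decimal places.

0.99458

A(A) = MTBF/(MTBF+MTTR) = 25096/(25096+34.2) = 0.998639
A(B) = MTBF/(MTBF+MTTR) = 14019/(14019+57.2) = 0.995936
Series availability: 0.998639 × 0.995936 = 0.99458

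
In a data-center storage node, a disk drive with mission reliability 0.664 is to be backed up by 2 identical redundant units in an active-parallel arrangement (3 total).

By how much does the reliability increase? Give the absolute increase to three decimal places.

0.298

R_before = 0.664
R_after = 1 − (1 − 0.664)^3 = 0.962
ΔR = 0.962 − 0.664 = 0.298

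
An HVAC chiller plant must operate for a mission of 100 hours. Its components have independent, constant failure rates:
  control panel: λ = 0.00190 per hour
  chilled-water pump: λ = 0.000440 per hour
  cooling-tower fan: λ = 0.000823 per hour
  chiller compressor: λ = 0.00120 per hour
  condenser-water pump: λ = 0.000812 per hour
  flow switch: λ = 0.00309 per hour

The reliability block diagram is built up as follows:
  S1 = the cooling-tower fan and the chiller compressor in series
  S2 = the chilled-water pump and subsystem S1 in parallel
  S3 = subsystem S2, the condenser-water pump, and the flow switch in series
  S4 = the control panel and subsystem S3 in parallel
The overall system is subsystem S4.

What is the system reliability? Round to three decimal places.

0.943

R(control panel) = exp(−0.00190 × 100) = 0.82696
R(chilled-water pump) = exp(−0.000440 × 100) = 0.95695
R(cooling-tower fan) = exp(−0.000823 × 100) = 0.92100
R(chiller compressor) = exp(−0.00120 × 100) = 0.88692
R(condenser-water pump) = exp(−0.000812 × 100) = 0.92201
R(flow switch) = exp(−0.00309 × 100) = 0.73418
Series (cooling-tower fan and chiller compressor): 0.92100 × 0.88692 = 0.81685
Parallel (chilled-water pump and [0.81685]): 1 − (1 − 0.95695)(1 − 0.81685) = 0.99212
Series ([0.99212], condenser-water pump, and flow switch): 0.99212 × 0.92201 × 0.73418 = 0.67159
Parallel (control panel and [0.67159]): 1 − (1 − 0.82696)(1 − 0.67159) = 0.943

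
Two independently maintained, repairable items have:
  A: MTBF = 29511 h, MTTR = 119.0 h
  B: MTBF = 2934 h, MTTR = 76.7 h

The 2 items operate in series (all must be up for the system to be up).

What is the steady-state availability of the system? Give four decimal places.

0.9706

A(A) = MTBF/(MTBF+MTTR) = 29511/(29511+119.0) = 0.995984
A(B) = MTBF/(MTBF+MTTR) = 2934/(2934+76.7) = 0.974524
Series availability: 0.995984 × 0.974524 = 0.9706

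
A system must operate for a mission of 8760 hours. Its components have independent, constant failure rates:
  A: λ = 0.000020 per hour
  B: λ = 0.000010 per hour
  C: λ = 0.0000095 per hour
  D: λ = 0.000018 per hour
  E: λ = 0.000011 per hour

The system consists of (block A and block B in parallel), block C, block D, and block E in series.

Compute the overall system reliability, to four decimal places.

R(A) = exp(−0.000020 × 8760) = 0.839289
R(B) = exp(−0.000010 × 8760) = 0.916127
R(C) = exp(−0.0000095 × 8760) = 0.920149
R(D) = exp(−0.000018 × 8760) = 0.854123
R(E) = exp(−0.000011 × 8760) = 0.908137
Parallel (A and B): 1 − (1 − 0.839289)(1 − 0.916127) = 0.986521
Series ([0.986521], C, D, and E): 0.986521 × 0.920149 × 0.854123 × 0.908137 = 0.7041

0.7041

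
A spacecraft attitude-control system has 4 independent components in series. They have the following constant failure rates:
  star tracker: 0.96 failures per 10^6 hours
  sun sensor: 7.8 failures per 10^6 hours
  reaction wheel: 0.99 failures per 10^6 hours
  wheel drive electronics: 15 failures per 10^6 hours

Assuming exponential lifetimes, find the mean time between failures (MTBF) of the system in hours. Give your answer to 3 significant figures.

40400

Series of exponential components: λ_sys = Σ λ_i
λ_sys = 0.00000096 + 0.0000078 + 0.00000099 + 0.000015 = 2.4750e-05 /h
MTBF = 1 / λ_sys = 40400 h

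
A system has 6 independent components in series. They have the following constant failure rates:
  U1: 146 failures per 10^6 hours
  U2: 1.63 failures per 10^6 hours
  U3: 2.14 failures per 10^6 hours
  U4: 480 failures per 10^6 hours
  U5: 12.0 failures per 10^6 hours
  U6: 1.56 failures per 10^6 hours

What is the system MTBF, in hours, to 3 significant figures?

1550

Series of exponential components: λ_sys = Σ λ_i
λ_sys = 0.000146 + 0.00000163 + 0.00000214 + 0.000480 + 0.0000120 + 0.00000156 = 6.4333e-04 /h
MTBF = 1 / λ_sys = 1550 h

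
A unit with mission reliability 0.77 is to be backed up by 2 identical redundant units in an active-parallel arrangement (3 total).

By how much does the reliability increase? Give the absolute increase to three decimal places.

R_before = 0.77
R_after = 1 − (1 − 0.77)^3 = 0.988
ΔR = 0.988 − 0.77 = 0.218

0.218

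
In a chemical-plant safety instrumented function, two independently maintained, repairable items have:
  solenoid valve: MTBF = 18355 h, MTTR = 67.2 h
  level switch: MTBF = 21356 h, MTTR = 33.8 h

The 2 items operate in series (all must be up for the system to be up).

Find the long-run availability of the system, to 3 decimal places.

0.995

A(solenoid valve) = MTBF/(MTBF+MTTR) = 18355/(18355+67.2) = 0.996352
A(level switch) = MTBF/(MTBF+MTTR) = 21356/(21356+33.8) = 0.998420
Series availability: 0.996352 × 0.998420 = 0.995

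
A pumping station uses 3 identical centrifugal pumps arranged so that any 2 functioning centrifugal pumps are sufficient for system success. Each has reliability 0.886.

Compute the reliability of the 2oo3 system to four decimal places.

R = Σ_{i=2}^{3} C(3,i) p^i (1−p)^{3−i} with p = 0.886
C(3,2)·0.886^2·0.114^1 = 0.268469
C(3,3)·0.886^3·0.114^0 = 0.695506
Sum = 0.9640

0.9640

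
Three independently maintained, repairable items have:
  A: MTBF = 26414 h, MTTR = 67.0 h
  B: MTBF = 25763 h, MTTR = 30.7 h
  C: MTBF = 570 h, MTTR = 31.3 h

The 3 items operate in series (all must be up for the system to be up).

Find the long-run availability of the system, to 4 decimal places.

A(A) = MTBF/(MTBF+MTTR) = 26414/(26414+67.0) = 0.997470
A(B) = MTBF/(MTBF+MTTR) = 25763/(25763+30.7) = 0.998810
A(C) = MTBF/(MTBF+MTTR) = 570/(570+31.3) = 0.947946
Series availability: 0.997470 × 0.998810 × 0.947946 = 0.9444

0.9444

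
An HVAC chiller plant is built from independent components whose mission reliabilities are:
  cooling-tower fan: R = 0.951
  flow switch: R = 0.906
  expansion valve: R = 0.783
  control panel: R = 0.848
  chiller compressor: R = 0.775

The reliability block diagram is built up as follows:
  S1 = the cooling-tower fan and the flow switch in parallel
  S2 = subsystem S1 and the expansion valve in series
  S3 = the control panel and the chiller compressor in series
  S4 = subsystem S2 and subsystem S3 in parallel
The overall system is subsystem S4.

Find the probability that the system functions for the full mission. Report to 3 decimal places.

0.924

Parallel (cooling-tower fan and flow switch): 1 − (1 − 0.95100)(1 − 0.90600) = 0.99539
Series ([0.99539] and expansion valve): 0.99539 × 0.78300 = 0.77939
Series (control panel and chiller compressor): 0.84800 × 0.77500 = 0.65720
Parallel ([0.77939] and [0.65720]): 1 − (1 − 0.77939)(1 − 0.65720) = 0.924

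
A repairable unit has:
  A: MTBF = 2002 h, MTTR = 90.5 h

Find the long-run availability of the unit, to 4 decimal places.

A(A) = MTBF/(MTBF+MTTR) = 2002/(2002+90.5) = 0.9568

0.9568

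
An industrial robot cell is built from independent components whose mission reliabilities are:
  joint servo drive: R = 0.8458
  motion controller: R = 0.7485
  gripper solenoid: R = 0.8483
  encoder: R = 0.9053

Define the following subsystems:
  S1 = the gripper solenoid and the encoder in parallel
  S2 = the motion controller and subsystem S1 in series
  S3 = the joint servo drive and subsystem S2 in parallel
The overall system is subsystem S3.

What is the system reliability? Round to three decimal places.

Parallel (gripper solenoid and encoder): 1 − (1 − 0.84830)(1 − 0.90530) = 0.98563
Series (motion controller and [0.98563]): 0.74850 × 0.98563 = 0.73774
Parallel (joint servo drive and [0.73774]): 1 − (1 − 0.84580)(1 − 0.73774) = 0.960

0.960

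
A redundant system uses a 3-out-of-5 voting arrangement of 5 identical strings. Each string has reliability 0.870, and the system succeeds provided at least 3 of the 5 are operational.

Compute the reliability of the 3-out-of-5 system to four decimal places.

R = Σ_{i=3}^{5} C(5,i) p^i (1−p)^{5−i} with p = 0.870
C(5,3)·0.870^3·0.130^2 = 0.111287
C(5,4)·0.870^4·0.130^1 = 0.372383
C(5,5)·0.870^5·0.130^0 = 0.498421
Sum = 0.9821

0.9821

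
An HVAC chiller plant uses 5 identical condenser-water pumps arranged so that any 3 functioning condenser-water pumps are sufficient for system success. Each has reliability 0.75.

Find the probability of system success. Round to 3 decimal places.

0.896

R = Σ_{i=3}^{5} C(5,i) p^i (1−p)^{5−i} with p = 0.75
C(5,3)·0.75^3·0.25^2 = 0.26367
C(5,4)·0.75^4·0.25^1 = 0.39551
C(5,5)·0.75^5·0.25^0 = 0.23730
Sum = 0.896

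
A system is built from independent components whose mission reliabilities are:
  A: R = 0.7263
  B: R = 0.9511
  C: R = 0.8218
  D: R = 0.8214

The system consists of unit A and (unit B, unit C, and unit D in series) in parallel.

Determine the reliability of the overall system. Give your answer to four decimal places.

Series (B, C, and D): 0.951100 × 0.821800 × 0.821400 = 0.642018
Parallel (A and [0.642018]): 1 − (1 − 0.726300)(1 − 0.642018) = 0.9020

0.9020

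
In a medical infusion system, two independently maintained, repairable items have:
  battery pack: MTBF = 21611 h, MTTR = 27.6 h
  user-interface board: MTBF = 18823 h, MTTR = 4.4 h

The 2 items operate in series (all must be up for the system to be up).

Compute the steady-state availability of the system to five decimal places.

0.99849

A(battery pack) = MTBF/(MTBF+MTTR) = 21611/(21611+27.6) = 0.998725
A(user-interface board) = MTBF/(MTBF+MTTR) = 18823/(18823+4.4) = 0.999766
Series availability: 0.998725 × 0.999766 = 0.99849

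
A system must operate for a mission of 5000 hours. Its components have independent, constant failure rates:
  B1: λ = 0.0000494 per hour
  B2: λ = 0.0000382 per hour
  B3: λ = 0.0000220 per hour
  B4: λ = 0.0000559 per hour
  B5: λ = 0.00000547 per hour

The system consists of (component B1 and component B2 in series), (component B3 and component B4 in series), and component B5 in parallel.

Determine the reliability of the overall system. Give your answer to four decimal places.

0.9969

R(B1) = exp(−0.0000494 × 5000) = 0.781141
R(B2) = exp(−0.0000382 × 5000) = 0.826133
R(B3) = exp(−0.0000220 × 5000) = 0.895834
R(B4) = exp(−0.0000559 × 5000) = 0.756162
R(B5) = exp(−0.00000547 × 5000) = 0.973021
Series (B1 and B2): 0.781141 × 0.826133 = 0.645326
Series (B3 and B4): 0.895834 × 0.756162 = 0.677396
Parallel ([0.645326], [0.677396], and B5): 1 − (1 − 0.645326)(1 − 0.677396)(1 − 0.973021) = 0.9969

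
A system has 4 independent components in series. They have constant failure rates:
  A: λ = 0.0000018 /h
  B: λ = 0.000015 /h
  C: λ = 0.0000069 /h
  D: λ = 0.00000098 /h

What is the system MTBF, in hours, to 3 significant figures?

Series of exponential components: λ_sys = Σ λ_i
λ_sys = 0.0000018 + 0.000015 + 0.0000069 + 0.00000098 = 2.4680e-05 /h
MTBF = 1 / λ_sys = 40500 h

40500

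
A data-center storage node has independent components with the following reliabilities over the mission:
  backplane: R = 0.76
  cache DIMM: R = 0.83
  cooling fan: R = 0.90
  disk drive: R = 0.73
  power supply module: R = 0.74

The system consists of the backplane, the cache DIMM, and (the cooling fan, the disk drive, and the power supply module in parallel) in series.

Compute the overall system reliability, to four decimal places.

0.6264

Parallel (cooling fan, disk drive, and power supply module): 1 − (1 − 0.900000)(1 − 0.730000)(1 − 0.740000) = 0.992980
Series (backplane, cache DIMM, and [0.992980]): 0.760000 × 0.830000 × 0.992980 = 0.6264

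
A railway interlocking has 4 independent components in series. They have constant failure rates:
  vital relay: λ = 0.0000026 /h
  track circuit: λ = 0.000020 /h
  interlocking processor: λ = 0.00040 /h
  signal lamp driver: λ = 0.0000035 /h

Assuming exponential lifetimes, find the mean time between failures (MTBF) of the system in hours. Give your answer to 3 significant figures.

Series of exponential components: λ_sys = Σ λ_i
λ_sys = 0.0000026 + 0.000020 + 0.00040 + 0.0000035 = 4.2610e-04 /h
MTBF = 1 / λ_sys = 2350 h

2350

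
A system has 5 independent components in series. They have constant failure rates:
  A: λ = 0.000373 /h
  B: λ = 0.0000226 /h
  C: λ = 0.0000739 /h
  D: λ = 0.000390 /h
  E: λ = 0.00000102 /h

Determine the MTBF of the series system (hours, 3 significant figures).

1160

Series of exponential components: λ_sys = Σ λ_i
λ_sys = 0.000373 + 0.0000226 + 0.0000739 + 0.000390 + 0.00000102 = 8.6052e-04 /h
MTBF = 1 / λ_sys = 1160 h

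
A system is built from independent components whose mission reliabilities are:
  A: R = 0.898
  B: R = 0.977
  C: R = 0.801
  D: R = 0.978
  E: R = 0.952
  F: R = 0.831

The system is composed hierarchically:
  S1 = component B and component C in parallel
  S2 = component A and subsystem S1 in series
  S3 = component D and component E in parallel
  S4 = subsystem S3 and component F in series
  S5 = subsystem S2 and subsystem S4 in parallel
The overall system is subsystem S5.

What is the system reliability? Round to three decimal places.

Parallel (B and C): 1 − (1 − 0.97700)(1 − 0.80100) = 0.99542
Series (A and [0.99542]): 0.89800 × 0.99542 = 0.89389
Parallel (D and E): 1 − (1 − 0.97800)(1 − 0.95200) = 0.99894
Series ([0.99894] and F): 0.99894 × 0.83100 = 0.83012
Parallel ([0.89389] and [0.83012]): 1 − (1 − 0.89389)(1 − 0.83012) = 0.982

0.982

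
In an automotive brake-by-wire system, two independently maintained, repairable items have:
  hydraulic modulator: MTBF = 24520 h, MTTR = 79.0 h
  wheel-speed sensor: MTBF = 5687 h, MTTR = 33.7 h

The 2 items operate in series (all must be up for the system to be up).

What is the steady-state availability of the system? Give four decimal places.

A(hydraulic modulator) = MTBF/(MTBF+MTTR) = 24520/(24520+79.0) = 0.996788
A(wheel-speed sensor) = MTBF/(MTBF+MTTR) = 5687/(5687+33.7) = 0.994109
Series availability: 0.996788 × 0.994109 = 0.9909

0.9909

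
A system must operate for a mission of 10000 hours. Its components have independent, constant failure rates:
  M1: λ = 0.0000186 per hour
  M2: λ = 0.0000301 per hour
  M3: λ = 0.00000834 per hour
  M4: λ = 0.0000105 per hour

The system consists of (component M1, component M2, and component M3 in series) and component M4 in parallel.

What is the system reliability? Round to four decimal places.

0.9567

R(M1) = exp(−0.0000186 × 10000) = 0.830274
R(M2) = exp(−0.0000301 × 10000) = 0.740078
R(M3) = exp(−0.00000834 × 10000) = 0.919983
R(M4) = exp(−0.0000105 × 10000) = 0.900325
Series (M1, M2, and M3): 0.830274 × 0.740078 × 0.919983 = 0.565300
Parallel ([0.565300] and M4): 1 − (1 − 0.565300)(1 − 0.900325) = 0.9567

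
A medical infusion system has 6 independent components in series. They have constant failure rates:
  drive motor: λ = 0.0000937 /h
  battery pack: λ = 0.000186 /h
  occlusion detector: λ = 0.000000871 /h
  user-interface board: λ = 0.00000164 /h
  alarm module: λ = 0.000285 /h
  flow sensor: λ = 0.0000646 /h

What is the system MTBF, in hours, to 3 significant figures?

Series of exponential components: λ_sys = Σ λ_i
λ_sys = 0.0000937 + 0.000186 + 0.000000871 + 0.00000164 + 0.000285 + 0.0000646 = 6.3181e-04 /h
MTBF = 1 / λ_sys = 1580 h

1580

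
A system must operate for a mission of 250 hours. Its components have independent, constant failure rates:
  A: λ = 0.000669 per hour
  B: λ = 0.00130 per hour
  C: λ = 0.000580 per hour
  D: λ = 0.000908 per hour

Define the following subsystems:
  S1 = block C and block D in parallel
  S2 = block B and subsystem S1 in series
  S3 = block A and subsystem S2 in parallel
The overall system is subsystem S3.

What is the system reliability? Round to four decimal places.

R(A) = exp(−0.000669 × 250) = 0.845988
R(B) = exp(−0.00130 × 250) = 0.722527
R(C) = exp(−0.000580 × 250) = 0.865022
R(D) = exp(−0.000908 × 250) = 0.796921
Parallel (C and D): 1 − (1 − 0.865022)(1 − 0.796921) = 0.972589
Series (B and [0.972589]): 0.722527 × 0.972589 = 0.702722
Parallel (A and [0.702722]): 1 − (1 − 0.845988)(1 − 0.702722) = 0.9542

0.9542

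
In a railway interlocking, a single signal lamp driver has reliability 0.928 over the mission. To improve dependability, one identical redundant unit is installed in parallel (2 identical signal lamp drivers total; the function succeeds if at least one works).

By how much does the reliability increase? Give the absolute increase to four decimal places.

0.0668

R_before = 0.928
R_after = 1 − (1 − 0.928)^2 = 0.9948
ΔR = 0.9948 − 0.928 = 0.0668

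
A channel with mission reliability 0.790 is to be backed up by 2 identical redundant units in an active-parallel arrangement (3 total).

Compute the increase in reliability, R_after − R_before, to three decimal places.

0.201

R_before = 0.790
R_after = 1 − (1 − 0.790)^3 = 0.991
ΔR = 0.991 − 0.790 = 0.201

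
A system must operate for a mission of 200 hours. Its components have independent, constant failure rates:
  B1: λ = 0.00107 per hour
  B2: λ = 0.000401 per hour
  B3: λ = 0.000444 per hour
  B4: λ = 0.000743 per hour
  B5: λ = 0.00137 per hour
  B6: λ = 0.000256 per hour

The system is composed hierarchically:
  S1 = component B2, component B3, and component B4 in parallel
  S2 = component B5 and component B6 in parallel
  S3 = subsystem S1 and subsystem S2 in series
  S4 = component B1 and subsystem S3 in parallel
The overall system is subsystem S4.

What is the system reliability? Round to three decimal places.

R(B1) = exp(−0.00107 × 200) = 0.80735
R(B2) = exp(−0.000401 × 200) = 0.92293
R(B3) = exp(−0.000444 × 200) = 0.91503
R(B4) = exp(−0.000743 × 200) = 0.86191
R(B5) = exp(−0.00137 × 200) = 0.76033
R(B6) = exp(−0.000256 × 200) = 0.95009
Parallel (B2, B3, and B4): 1 − (1 − 0.92293)(1 − 0.91503)(1 − 0.86191) = 0.99910
Parallel (B5 and B6): 1 − (1 − 0.76033)(1 − 0.95009) = 0.98804
Series ([0.99910] and [0.98804]): 0.99910 × 0.98804 = 0.98715
Parallel (B1 and [0.98715]): 1 − (1 − 0.80735)(1 − 0.98715) = 0.998

0.998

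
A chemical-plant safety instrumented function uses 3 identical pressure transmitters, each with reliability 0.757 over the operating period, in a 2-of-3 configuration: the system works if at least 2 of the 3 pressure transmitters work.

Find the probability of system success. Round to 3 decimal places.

0.852

R = Σ_{i=2}^{3} C(3,i) p^i (1−p)^{3−i} with p = 0.757
C(3,2)·0.757^2·0.243^1 = 0.41775
C(3,3)·0.757^3·0.243^0 = 0.43380
Sum = 0.852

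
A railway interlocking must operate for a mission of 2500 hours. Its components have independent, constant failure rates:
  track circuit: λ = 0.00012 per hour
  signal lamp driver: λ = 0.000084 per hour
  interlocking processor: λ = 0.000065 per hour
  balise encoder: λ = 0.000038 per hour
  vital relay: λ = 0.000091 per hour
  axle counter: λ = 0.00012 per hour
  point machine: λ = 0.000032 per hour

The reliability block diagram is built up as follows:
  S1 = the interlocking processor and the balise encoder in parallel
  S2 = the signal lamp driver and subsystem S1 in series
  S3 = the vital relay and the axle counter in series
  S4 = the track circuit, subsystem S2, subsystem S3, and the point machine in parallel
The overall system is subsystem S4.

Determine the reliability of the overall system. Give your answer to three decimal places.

R(track circuit) = exp(−0.00012 × 2500) = 0.74082
R(signal lamp driver) = exp(−0.000084 × 2500) = 0.81058
R(interlocking processor) = exp(−0.000065 × 2500) = 0.85002
R(balise encoder) = exp(−0.000038 × 2500) = 0.90937
R(vital relay) = exp(−0.000091 × 2500) = 0.79652
R(axle counter) = exp(−0.00012 × 2500) = 0.74082
R(point machine) = exp(−0.000032 × 2500) = 0.92312
Parallel (interlocking processor and balise encoder): 1 − (1 − 0.85002)(1 − 0.90937) = 0.98641
Series (signal lamp driver and [0.98641]): 0.81058 × 0.98641 = 0.79956
Series (vital relay and axle counter): 0.79652 × 0.74082 = 0.59008
Parallel (track circuit, [0.79956], [0.59008], and point machine): 1 − (1 − 0.74082)(1 − 0.79956)(1 − 0.59008)(1 − 0.92312) = 0.998

0.998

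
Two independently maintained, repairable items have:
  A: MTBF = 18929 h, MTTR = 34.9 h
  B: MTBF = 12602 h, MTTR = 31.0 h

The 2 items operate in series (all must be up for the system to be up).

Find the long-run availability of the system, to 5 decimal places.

0.99571

A(A) = MTBF/(MTBF+MTTR) = 18929/(18929+34.9) = 0.998160
A(B) = MTBF/(MTBF+MTTR) = 12602/(12602+31.0) = 0.997546
Series availability: 0.998160 × 0.997546 = 0.99571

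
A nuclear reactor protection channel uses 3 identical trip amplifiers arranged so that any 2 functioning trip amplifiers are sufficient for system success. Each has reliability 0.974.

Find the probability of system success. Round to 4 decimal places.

R = Σ_{i=2}^{3} C(3,i) p^i (1−p)^{3−i} with p = 0.974
C(3,2)·0.974^2·0.026^1 = 0.073997
C(3,3)·0.974^3·0.026^0 = 0.924010
Sum = 0.9980

0.9980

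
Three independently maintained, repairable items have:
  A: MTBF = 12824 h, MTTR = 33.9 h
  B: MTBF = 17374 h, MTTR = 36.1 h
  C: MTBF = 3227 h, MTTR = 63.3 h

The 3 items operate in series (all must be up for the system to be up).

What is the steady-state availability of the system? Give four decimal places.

A(A) = MTBF/(MTBF+MTTR) = 12824/(12824+33.9) = 0.997363
A(B) = MTBF/(MTBF+MTTR) = 17374/(17374+36.1) = 0.997926
A(C) = MTBF/(MTBF+MTTR) = 3227/(3227+63.3) = 0.980762
Series availability: 0.997363 × 0.997926 × 0.980762 = 0.9761

0.9761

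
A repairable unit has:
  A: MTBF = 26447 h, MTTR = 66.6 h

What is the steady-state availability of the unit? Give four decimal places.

A(A) = MTBF/(MTBF+MTTR) = 26447/(26447+66.6) = 0.9975

0.9975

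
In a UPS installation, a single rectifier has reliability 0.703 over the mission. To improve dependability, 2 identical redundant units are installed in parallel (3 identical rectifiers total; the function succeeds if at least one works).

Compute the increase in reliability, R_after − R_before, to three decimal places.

R_before = 0.703
R_after = 1 − (1 − 0.703)^3 = 0.974
ΔR = 0.974 − 0.703 = 0.271

0.271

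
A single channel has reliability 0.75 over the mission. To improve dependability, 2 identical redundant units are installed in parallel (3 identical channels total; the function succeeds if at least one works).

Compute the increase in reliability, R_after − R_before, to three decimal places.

R_before = 0.75
R_after = 1 − (1 − 0.75)^3 = 0.984
ΔR = 0.984 − 0.75 = 0.234

0.234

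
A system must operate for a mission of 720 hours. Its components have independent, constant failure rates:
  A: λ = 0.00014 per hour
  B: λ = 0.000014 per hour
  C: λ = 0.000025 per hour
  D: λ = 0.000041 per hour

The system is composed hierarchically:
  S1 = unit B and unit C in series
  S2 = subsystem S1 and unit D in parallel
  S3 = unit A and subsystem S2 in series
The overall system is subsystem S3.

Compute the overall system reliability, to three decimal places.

0.903

R(A) = exp(−0.00014 × 720) = 0.90411
R(B) = exp(−0.000014 × 720) = 0.98997
R(C) = exp(−0.000025 × 720) = 0.98216
R(D) = exp(−0.000041 × 720) = 0.97091
Series (B and C): 0.98997 × 0.98216 = 0.97231
Parallel ([0.97231] and D): 1 − (1 − 0.97231)(1 − 0.97091) = 0.99919
Series (A and [0.99919]): 0.90411 × 0.99919 = 0.903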